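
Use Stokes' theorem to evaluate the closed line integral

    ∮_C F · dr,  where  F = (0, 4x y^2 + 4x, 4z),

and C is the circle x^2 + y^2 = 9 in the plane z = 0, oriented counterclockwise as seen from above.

Let S be the flat disk x^2 + y^2 ≤ 9 in the plane z = 0, with upward unit normal n̂ = ẑ. By Stokes' theorem,

    ∮_C F · dr = ∬_S (∇ × F) · n̂ dS = ∬_D (curl F)_z dA,

where D is the disk x^2 + y^2 ≤ 9.

Compute the curl of F = (0, 4x y^2 + 4x, 4z):
    (∇ × F)_x = ∂F_z/∂y - ∂F_y/∂z = 0,
    (∇ × F)_y = ∂F_x/∂z - ∂F_z/∂x = 0,
    (∇ × F)_z = ∂F_y/∂x - ∂F_x/∂y = 4y^2 + 4.

On z = 0, (curl F)_z = 4y^2 + 4.

Convert to polar (x = r cos θ, y = r sin θ, dA = r dr dθ); the integrand becomes 4r^2sin(θ)^2 + 4, so

    ∬_D (curl F)_z dA = ∫_0^{2π} ∫_0^{3} (4r^2sin(θ)^2 + 4) · r dr dθ.

Inner (r from 0 to 3): 81sin(θ)^2 + 18.
Outer (θ from 0 to 2π): 117π.

Therefore ∮_C F · dr = 117π.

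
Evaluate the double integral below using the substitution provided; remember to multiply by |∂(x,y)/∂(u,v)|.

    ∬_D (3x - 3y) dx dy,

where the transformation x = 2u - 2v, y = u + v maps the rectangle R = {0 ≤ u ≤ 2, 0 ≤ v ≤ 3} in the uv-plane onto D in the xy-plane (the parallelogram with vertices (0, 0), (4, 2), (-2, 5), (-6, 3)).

Compute the Jacobian determinant of (x, y) with respect to (u, v):

    ∂(x,y)/∂(u,v) = | 2  -2 | = (2)(1) - (-2)(1) = 4.
                   | 1  1 |

Its absolute value is |J| = 4 (the area scaling factor).

Substituting x = 2u - 2v, y = u + v into the integrand,

    3x - 3y → 3u - 9v,

so the integral becomes

    ∬_R (3u - 9v) · |J| du dv = ∫_0^2 ∫_0^3 (12u - 36v) dv du.

Inner (v): 36u - 162.
Outer (u): -252.

Therefore ∬_D (3x - 3y) dx dy = -252.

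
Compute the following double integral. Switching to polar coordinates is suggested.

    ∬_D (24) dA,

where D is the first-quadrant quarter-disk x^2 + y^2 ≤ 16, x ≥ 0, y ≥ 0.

The region D is 0 ≤ r ≤ 4, 0 ≤ θ ≤ π/2 in polar coordinates, where x = r cos(θ), y = r sin(θ), and dA = r dr dθ.

Under the substitution, the integrand becomes 24, so

    ∬_D (24) dA = ∫_{0}^{π/2} ∫_{0}^{4} (24) · r dr dθ.

Inner integral (in r): ∫_{0}^{4} (24) · r dr = 192.

Outer integral (in θ): ∫_{0}^{π/2} (192) dθ = 96π.

Therefore ∬_D (24) dA = 96π.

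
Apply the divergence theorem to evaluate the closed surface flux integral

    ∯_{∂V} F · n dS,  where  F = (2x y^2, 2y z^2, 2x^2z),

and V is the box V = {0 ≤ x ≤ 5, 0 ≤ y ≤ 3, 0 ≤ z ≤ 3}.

By the divergence theorem,

    ∯_{∂V} F · n dS = ∭_V (∇ · F) dV.

Compute the divergence:
    ∇ · F = ∂F_x/∂x + ∂F_y/∂y + ∂F_z/∂z = 2y^2 + 2z^2 + 2x^2 = 2x^2 + 2y^2 + 2z^2.

V is a rectangular box, so dV = dx dy dz with 0 ≤ x ≤ 5, 0 ≤ y ≤ 3, 0 ≤ z ≤ 3.

Integrate (2x^2 + 2y^2 + 2z^2) over V as an iterated integral:

    ∭_V (∇·F) dV = ∫_0^{5} ∫_0^{3} ∫_0^{3} (2x^2 + 2y^2 + 2z^2) dz dy dx.

Inner (z from 0 to 3): 6x^2 + 6y^2 + 18.
Middle (y from 0 to 3): 18x^2 + 108.
Outer (x from 0 to 5): 1290.

Therefore ∯_{∂V} F · n dS = 1290.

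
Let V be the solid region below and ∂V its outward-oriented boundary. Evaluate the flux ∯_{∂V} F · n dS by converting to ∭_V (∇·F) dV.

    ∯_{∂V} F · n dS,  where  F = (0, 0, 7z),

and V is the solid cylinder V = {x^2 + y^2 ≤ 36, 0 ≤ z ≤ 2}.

By the divergence theorem,

    ∯_{∂V} F · n dS = ∭_V (∇ · F) dV.

Compute the divergence:
    ∇ · F = ∂F_x/∂x + ∂F_y/∂y + ∂F_z/∂z = 0 + 0 + 7 = 7.

In cylindrical coordinates, x = r cos(θ), y = r sin(θ), z = z, dV = r dr dθ dz, with 0 ≤ r ≤ 6, 0 ≤ θ ≤ 2π, 0 ≤ z ≤ 2.

The integrand, after substitution and multiplying by the volume element, becomes (7) · r, so

    ∭_V (∇·F) dV = ∫_0^{2π} ∫_0^{6} ∫_0^{2} (7) · r dz dr dθ.

Inner (z from 0 to 2): 14r.
Middle (r from 0 to 6): 252.
Outer (θ from 0 to 2π): 504π.

Therefore ∯_{∂V} F · n dS = 504π.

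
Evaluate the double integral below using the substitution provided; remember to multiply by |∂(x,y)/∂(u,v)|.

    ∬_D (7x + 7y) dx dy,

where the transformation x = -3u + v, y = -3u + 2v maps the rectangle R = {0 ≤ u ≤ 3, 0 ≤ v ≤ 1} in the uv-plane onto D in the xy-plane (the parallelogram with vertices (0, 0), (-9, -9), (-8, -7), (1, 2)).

Compute the Jacobian determinant of (x, y) with respect to (u, v):

    ∂(x,y)/∂(u,v) = | -3  1 | = (-3)(2) - (1)(-3) = -3.
                   | -3  2 |

Its absolute value is |J| = 3 (the area scaling factor).

Substituting x = -3u + v, y = -3u + 2v into the integrand,

    7x + 7y → -42u + 21v,

so the integral becomes

    ∬_R (-42u + 21v) · |J| du dv = ∫_0^3 ∫_0^1 (-126u + 63v) dv du.

Inner (v): 63/2 - 126u.
Outer (u): -945/2.

Therefore ∬_D (7x + 7y) dx dy = -945/2.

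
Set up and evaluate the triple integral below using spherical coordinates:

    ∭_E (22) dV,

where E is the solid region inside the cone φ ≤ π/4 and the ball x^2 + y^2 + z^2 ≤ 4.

In spherical coordinates, x = ρ sin(φ) cos(θ), y = ρ sin(φ) sin(θ), z = ρ cos(φ), and dV = ρ^2 sin(φ) dρ dφ dθ.

The integrand becomes 22, so

    ∭_E (22) dV = ∫_{0}^{2π} ∫_{0}^{π/4} ∫_{0}^{2} (22) · ρ^2 sin(φ) dρ dφ dθ.

Inner (ρ): 176sin(φ)/3.
Middle (φ): 176/3 - 88sqrt(2)/3.
Outer (θ): 176π (2 - sqrt(2))/3.

Therefore the triple integral equals 176π (2 - sqrt(2))/3.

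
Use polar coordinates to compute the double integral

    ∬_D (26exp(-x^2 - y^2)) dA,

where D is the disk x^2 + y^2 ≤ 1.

The region D is 0 ≤ r ≤ 1, 0 ≤ θ ≤ 2π in polar coordinates, where x = r cos(θ), y = r sin(θ), and dA = r dr dθ.

Under the substitution, the integrand becomes 26exp(-r^2), so

    ∬_D (26exp(-x^2 - y^2)) dA = ∫_{0}^{2π} ∫_{0}^{1} (26exp(-r^2)) · r dr dθ.

Inner integral (in r): ∫_{0}^{1} (26exp(-r^2)) · r dr = 13 - 13exp(-1).

Outer integral (in θ): ∫_{0}^{2π} (13 - 13exp(-1)) dθ = -26π exp(-1) + 26π.

Therefore ∬_D (26exp(-x^2 - y^2)) dA = -26π exp(-1) + 26π.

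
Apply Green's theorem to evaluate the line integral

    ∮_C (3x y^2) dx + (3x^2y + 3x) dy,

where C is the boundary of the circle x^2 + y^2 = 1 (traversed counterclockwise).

Green's theorem converts the closed line integral into a double integral over the enclosed region D:

    ∮_C P dx + Q dy = ∬_D (∂Q/∂x - ∂P/∂y) dA.

Here P = 3x y^2, Q = 3x^2y + 3x, so

    ∂Q/∂x = 6x y + 3,    ∂P/∂y = 6x y,
    ∂Q/∂x - ∂P/∂y = 3.

D is the region x^2 + y^2 ≤ 1. Evaluating the double integral:

In polar coordinates (x = r cos θ, y = r sin θ, dA = r dr dθ) the integrand becomes 3, so

    ∬_D (3) dA = ∫_0^{2π} ∫_0^{1} (3) · r dr dθ.

Inner (r from 0 to 1): 3/2.
Outer (θ from 0 to 2π): 3π.

Therefore ∮_C P dx + Q dy = 3π.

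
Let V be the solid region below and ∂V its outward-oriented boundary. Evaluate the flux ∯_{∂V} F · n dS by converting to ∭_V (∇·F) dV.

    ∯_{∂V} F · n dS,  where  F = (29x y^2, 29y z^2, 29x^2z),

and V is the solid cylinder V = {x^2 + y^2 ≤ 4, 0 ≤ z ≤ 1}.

By the divergence theorem,

    ∯_{∂V} F · n dS = ∭_V (∇ · F) dV.

Compute the divergence:
    ∇ · F = ∂F_x/∂x + ∂F_y/∂y + ∂F_z/∂z = 29y^2 + 29z^2 + 29x^2 = 29x^2 + 29y^2 + 29z^2.

In cylindrical coordinates, x = r cos(θ), y = r sin(θ), z = z, dV = r dr dθ dz, with 0 ≤ r ≤ 2, 0 ≤ θ ≤ 2π, 0 ≤ z ≤ 1.

The integrand, after substitution and multiplying by the volume element, becomes (29r^2 + 29z^2) · r, so

    ∭_V (∇·F) dV = ∫_0^{2π} ∫_0^{2} ∫_0^{1} (29r^2 + 29z^2) · r dz dr dθ.

Inner (z from 0 to 1): 29r (r^2 + 1/3).
Middle (r from 0 to 2): 406/3.
Outer (θ from 0 to 2π): 812π/3.

Therefore ∯_{∂V} F · n dS = 812π/3.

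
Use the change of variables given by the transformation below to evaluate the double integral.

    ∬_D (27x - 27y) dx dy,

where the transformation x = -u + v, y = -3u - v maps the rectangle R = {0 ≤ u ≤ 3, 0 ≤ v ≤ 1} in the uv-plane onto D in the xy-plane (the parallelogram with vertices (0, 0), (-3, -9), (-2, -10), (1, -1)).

Compute the Jacobian determinant of (x, y) with respect to (u, v):

    ∂(x,y)/∂(u,v) = | -1  1 | = (-1)(-1) - (1)(-3) = 4.
                   | -3  -1 |

Its absolute value is |J| = 4 (the area scaling factor).

Substituting x = -u + v, y = -3u - v into the integrand,

    27x - 27y → 54u + 54v,

so the integral becomes

    ∬_R (54u + 54v) · |J| du dv = ∫_0^3 ∫_0^1 (216u + 216v) dv du.

Inner (v): 216u + 108.
Outer (u): 1296.

Therefore ∬_D (27x - 27y) dx dy = 1296.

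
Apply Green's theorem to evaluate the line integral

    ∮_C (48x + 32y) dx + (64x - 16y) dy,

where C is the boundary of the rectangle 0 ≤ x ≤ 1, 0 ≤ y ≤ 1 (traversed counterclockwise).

Green's theorem converts the closed line integral into a double integral over the enclosed region D:

    ∮_C P dx + Q dy = ∬_D (∂Q/∂x - ∂P/∂y) dA.

Here P = 48x + 32y, Q = 64x - 16y, so

    ∂Q/∂x = 64,    ∂P/∂y = 32,
    ∂Q/∂x - ∂P/∂y = 32.

D is the region 0 ≤ x ≤ 1, 0 ≤ y ≤ 1. Evaluating the double integral:

    ∬_D (32) dA = ∫_0^{1} ∫_0^{1} (32) dy dx.

Inner (y from 0 to 1): 32.
Outer (x from 0 to 1): 32.

Therefore ∮_C P dx + Q dy = 32.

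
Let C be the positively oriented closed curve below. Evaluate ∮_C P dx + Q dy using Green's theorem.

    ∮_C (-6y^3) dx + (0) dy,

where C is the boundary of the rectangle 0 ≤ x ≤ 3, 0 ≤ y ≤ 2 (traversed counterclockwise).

Green's theorem converts the closed line integral into a double integral over the enclosed region D:

    ∮_C P dx + Q dy = ∬_D (∂Q/∂x - ∂P/∂y) dA.

Here P = -6y^3, Q = 0, so

    ∂Q/∂x = 0,    ∂P/∂y = -18y^2,
    ∂Q/∂x - ∂P/∂y = 18y^2.

D is the region 0 ≤ x ≤ 3, 0 ≤ y ≤ 2. Evaluating the double integral:

    ∬_D (18y^2) dA = ∫_0^{3} ∫_0^{2} (18y^2) dy dx.

Inner (y from 0 to 2): 48.
Outer (x from 0 to 3): 144.

Therefore ∮_C P dx + Q dy = 144.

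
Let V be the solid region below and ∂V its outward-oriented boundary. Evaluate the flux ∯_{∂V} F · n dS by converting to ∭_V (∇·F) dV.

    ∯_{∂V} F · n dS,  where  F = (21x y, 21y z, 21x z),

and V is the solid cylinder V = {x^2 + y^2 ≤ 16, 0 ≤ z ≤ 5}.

By the divergence theorem,

    ∯_{∂V} F · n dS = ∭_V (∇ · F) dV.

Compute the divergence:
    ∇ · F = ∂F_x/∂x + ∂F_y/∂y + ∂F_z/∂z = 21y + 21z + 21x = 21x + 21y + 21z.

In cylindrical coordinates, x = r cos(θ), y = r sin(θ), z = z, dV = r dr dθ dz, with 0 ≤ r ≤ 4, 0 ≤ θ ≤ 2π, 0 ≤ z ≤ 5.

The integrand, after substitution and multiplying by the volume element, becomes (21sqrt(2)r sin(θ + π/4) + 21z) · r, so

    ∭_V (∇·F) dV = ∫_0^{2π} ∫_0^{4} ∫_0^{5} (21sqrt(2)r sin(θ + π/4) + 21z) · r dz dr dθ.

Inner (z from 0 to 5): 105r (2sqrt(2)r sin(θ + π/4) + 5)/2.
Middle (r from 0 to 4): 2240sqrt(2)sin(θ + π/4) + 2100.
Outer (θ from 0 to 2π): 4200π.

Therefore ∯_{∂V} F · n dS = 4200π.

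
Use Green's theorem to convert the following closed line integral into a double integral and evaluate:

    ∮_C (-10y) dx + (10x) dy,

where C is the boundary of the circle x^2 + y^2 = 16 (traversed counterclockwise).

Green's theorem converts the closed line integral into a double integral over the enclosed region D:

    ∮_C P dx + Q dy = ∬_D (∂Q/∂x - ∂P/∂y) dA.

Here P = -10y, Q = 10x, so

    ∂Q/∂x = 10,    ∂P/∂y = -10,
    ∂Q/∂x - ∂P/∂y = 20.

D is the region x^2 + y^2 ≤ 16. Evaluating the double integral:

In polar coordinates (x = r cos θ, y = r sin θ, dA = r dr dθ) the integrand becomes 20, so

    ∬_D (20) dA = ∫_0^{2π} ∫_0^{4} (20) · r dr dθ.

Inner (r from 0 to 4): 160.
Outer (θ from 0 to 2π): 320π.

Therefore ∮_C P dx + Q dy = 320π.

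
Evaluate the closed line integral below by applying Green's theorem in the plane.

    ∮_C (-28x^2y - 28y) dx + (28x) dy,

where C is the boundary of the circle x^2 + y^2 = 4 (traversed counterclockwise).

Green's theorem converts the closed line integral into a double integral over the enclosed region D:

    ∮_C P dx + Q dy = ∬_D (∂Q/∂x - ∂P/∂y) dA.

Here P = -28x^2y - 28y, Q = 28x, so

    ∂Q/∂x = 28,    ∂P/∂y = -28x^2 - 28,
    ∂Q/∂x - ∂P/∂y = 28x^2 + 56.

D is the region x^2 + y^2 ≤ 4. Evaluating the double integral:

In polar coordinates (x = r cos θ, y = r sin θ, dA = r dr dθ) the integrand becomes 28r^2cos(θ)^2 + 56, so

    ∬_D (28x^2 + 56) dA = ∫_0^{2π} ∫_0^{2} (28r^2cos(θ)^2 + 56) · r dr dθ.

Inner (r from 0 to 2): 112cos(θ)^2 + 112.
Outer (θ from 0 to 2π): 336π.

Therefore ∮_C P dx + Q dy = 336π.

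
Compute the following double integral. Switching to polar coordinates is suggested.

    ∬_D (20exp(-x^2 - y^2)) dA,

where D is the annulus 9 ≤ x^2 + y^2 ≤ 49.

The region D is 3 ≤ r ≤ 7, 0 ≤ θ ≤ 2π in polar coordinates, where x = r cos(θ), y = r sin(θ), and dA = r dr dθ.

Under the substitution, the integrand becomes 20exp(-r^2), so

    ∬_D (20exp(-x^2 - y^2)) dA = ∫_{0}^{2π} ∫_{3}^{7} (20exp(-r^2)) · r dr dθ.

Inner integral (in r): ∫_{3}^{7} (20exp(-r^2)) · r dr = -(10 - 10exp(40))exp(-49).

Outer integral (in θ): ∫_{0}^{2π} (-(10 - 10exp(40))exp(-49)) dθ = -20π (1 - exp(40))exp(-49).

Therefore ∬_D (20exp(-x^2 - y^2)) dA = -20π (1 - exp(40))exp(-49).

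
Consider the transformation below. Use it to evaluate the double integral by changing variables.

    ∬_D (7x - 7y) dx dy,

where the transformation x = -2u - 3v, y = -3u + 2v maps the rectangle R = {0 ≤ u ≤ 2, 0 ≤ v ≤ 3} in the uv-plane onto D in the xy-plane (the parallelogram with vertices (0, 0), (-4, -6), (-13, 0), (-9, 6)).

Compute the Jacobian determinant of (x, y) with respect to (u, v):

    ∂(x,y)/∂(u,v) = | -2  -3 | = (-2)(2) - (-3)(-3) = -13.
                   | -3  2 |

Its absolute value is |J| = 13 (the area scaling factor).

Substituting x = -2u - 3v, y = -3u + 2v into the integrand,

    7x - 7y → 7u - 35v,

so the integral becomes

    ∬_R (7u - 35v) · |J| du dv = ∫_0^2 ∫_0^3 (91u - 455v) dv du.

Inner (v): 273u - 4095/2.
Outer (u): -3549.

Therefore ∬_D (7x - 7y) dx dy = -3549.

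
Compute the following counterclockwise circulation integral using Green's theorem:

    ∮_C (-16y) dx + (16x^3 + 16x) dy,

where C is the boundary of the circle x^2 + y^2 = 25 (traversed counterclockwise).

Green's theorem converts the closed line integral into a double integral over the enclosed region D:

    ∮_C P dx + Q dy = ∬_D (∂Q/∂x - ∂P/∂y) dA.

Here P = -16y, Q = 16x^3 + 16x, so

    ∂Q/∂x = 48x^2 + 16,    ∂P/∂y = -16,
    ∂Q/∂x - ∂P/∂y = 48x^2 + 32.

D is the region x^2 + y^2 ≤ 25. Evaluating the double integral:

In polar coordinates (x = r cos θ, y = r sin θ, dA = r dr dθ) the integrand becomes 48r^2cos(θ)^2 + 32, so

    ∬_D (48x^2 + 32) dA = ∫_0^{2π} ∫_0^{5} (48r^2cos(θ)^2 + 32) · r dr dθ.

Inner (r from 0 to 5): 7500cos(θ)^2 + 400.
Outer (θ from 0 to 2π): 8300π.

Therefore ∮_C P dx + Q dy = 8300π.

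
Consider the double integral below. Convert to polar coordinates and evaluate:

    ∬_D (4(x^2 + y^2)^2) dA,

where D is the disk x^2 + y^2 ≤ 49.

The region D is 0 ≤ r ≤ 7, 0 ≤ θ ≤ 2π in polar coordinates, where x = r cos(θ), y = r sin(θ), and dA = r dr dθ.

Under the substitution, the integrand becomes 4r^4, so

    ∬_D (4(x^2 + y^2)^2) dA = ∫_{0}^{2π} ∫_{0}^{7} (4r^4) · r dr dθ.

Inner integral (in r): ∫_{0}^{7} (4r^4) · r dr = 235298/3.

Outer integral (in θ): ∫_{0}^{2π} (235298/3) dθ = 470596π/3.

Therefore ∬_D (4(x^2 + y^2)^2) dA = 470596π/3.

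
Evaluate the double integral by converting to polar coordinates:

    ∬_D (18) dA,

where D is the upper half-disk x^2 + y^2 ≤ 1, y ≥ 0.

The region D is 0 ≤ r ≤ 1, 0 ≤ θ ≤ π in polar coordinates, where x = r cos(θ), y = r sin(θ), and dA = r dr dθ.

Under the substitution, the integrand becomes 18, so

    ∬_D (18) dA = ∫_{0}^{π} ∫_{0}^{1} (18) · r dr dθ.

Inner integral (in r): ∫_{0}^{1} (18) · r dr = 9.

Outer integral (in θ): ∫_{0}^{π} (9) dθ = 9π.

Therefore ∬_D (18) dA = 9π.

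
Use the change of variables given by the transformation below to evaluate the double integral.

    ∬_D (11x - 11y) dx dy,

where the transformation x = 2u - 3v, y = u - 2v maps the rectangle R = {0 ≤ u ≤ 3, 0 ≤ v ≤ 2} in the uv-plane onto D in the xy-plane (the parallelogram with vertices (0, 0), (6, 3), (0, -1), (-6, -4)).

Compute the Jacobian determinant of (x, y) with respect to (u, v):

    ∂(x,y)/∂(u,v) = | 2  -3 | = (2)(-2) - (-3)(1) = -1.
                   | 1  -2 |

Its absolute value is |J| = 1 (the area scaling factor).

Substituting x = 2u - 3v, y = u - 2v into the integrand,

    11x - 11y → 11u - 11v,

so the integral becomes

    ∬_R (11u - 11v) · |J| du dv = ∫_0^3 ∫_0^2 (11u - 11v) dv du.

Inner (v): 22u - 22.
Outer (u): 33.

Therefore ∬_D (11x - 11y) dx dy = 33.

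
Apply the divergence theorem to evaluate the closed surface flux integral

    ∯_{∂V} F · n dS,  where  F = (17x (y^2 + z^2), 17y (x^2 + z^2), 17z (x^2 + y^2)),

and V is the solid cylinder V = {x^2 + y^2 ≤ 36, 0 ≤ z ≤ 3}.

By the divergence theorem,

    ∯_{∂V} F · n dS = ∭_V (∇ · F) dV.

Compute the divergence:
    ∇ · F = ∂F_x/∂x + ∂F_y/∂y + ∂F_z/∂z = 17y^2 + 17z^2 + 17x^2 + 17z^2 + 17x^2 + 17y^2 = 34x^2 + 34y^2 + 34z^2.

In cylindrical coordinates, x = r cos(θ), y = r sin(θ), z = z, dV = r dr dθ dz, with 0 ≤ r ≤ 6, 0 ≤ θ ≤ 2π, 0 ≤ z ≤ 3.

The integrand, after substitution and multiplying by the volume element, becomes (34r^2 + 34z^2) · r, so

    ∭_V (∇·F) dV = ∫_0^{2π} ∫_0^{6} ∫_0^{3} (34r^2 + 34z^2) · r dz dr dθ.

Inner (z from 0 to 3): 102r (r^2 + 3).
Middle (r from 0 to 6): 38556.
Outer (θ from 0 to 2π): 77112π.

Therefore ∯_{∂V} F · n dS = 77112π.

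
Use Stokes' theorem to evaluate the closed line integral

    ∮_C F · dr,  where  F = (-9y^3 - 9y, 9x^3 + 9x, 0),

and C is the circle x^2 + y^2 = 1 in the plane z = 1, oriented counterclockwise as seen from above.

Let S be the flat disk x^2 + y^2 ≤ 1 in the plane z = 1, with upward unit normal n̂ = ẑ. By Stokes' theorem,

    ∮_C F · dr = ∬_S (∇ × F) · n̂ dS = ∬_D (curl F)_z dA,

where D is the disk x^2 + y^2 ≤ 1.

Compute the curl of F = (-9y^3 - 9y, 9x^3 + 9x, 0):
    (∇ × F)_x = ∂F_z/∂y - ∂F_y/∂z = 0,
    (∇ × F)_y = ∂F_x/∂z - ∂F_z/∂x = 0,
    (∇ × F)_z = ∂F_y/∂x - ∂F_x/∂y = 27x^2 + 27y^2 + 18.

On z = 1, (curl F)_z = 27x^2 + 27y^2 + 18.

Convert to polar (x = r cos θ, y = r sin θ, dA = r dr dθ); the integrand becomes 27r^2 + 18, so

    ∬_D (curl F)_z dA = ∫_0^{2π} ∫_0^{1} (27r^2 + 18) · r dr dθ.

Inner (r from 0 to 1): 63/4.
Outer (θ from 0 to 2π): 63π/2.

Therefore ∮_C F · dr = 63π/2.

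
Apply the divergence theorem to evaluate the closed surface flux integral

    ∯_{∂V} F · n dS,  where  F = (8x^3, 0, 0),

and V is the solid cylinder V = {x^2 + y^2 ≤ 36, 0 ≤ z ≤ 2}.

By the divergence theorem,

    ∯_{∂V} F · n dS = ∭_V (∇ · F) dV.

Compute the divergence:
    ∇ · F = ∂F_x/∂x + ∂F_y/∂y + ∂F_z/∂z = 24x^2 + 0 + 0 = 24x^2.

In cylindrical coordinates, x = r cos(θ), y = r sin(θ), z = z, dV = r dr dθ dz, with 0 ≤ r ≤ 6, 0 ≤ θ ≤ 2π, 0 ≤ z ≤ 2.

The integrand, after substitution and multiplying by the volume element, becomes (24r^2cos(θ)^2) · r, so

    ∭_V (∇·F) dV = ∫_0^{2π} ∫_0^{6} ∫_0^{2} (24r^2cos(θ)^2) · r dz dr dθ.

Inner (z from 0 to 2): 48r^3cos(θ)^2.
Middle (r from 0 to 6): 15552cos(θ)^2.
Outer (θ from 0 to 2π): 15552π.

Therefore ∯_{∂V} F · n dS = 15552π.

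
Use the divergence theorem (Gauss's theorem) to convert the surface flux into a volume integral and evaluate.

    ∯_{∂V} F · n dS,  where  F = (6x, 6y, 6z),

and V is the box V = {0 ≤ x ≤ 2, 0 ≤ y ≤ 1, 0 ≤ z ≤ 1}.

By the divergence theorem,

    ∯_{∂V} F · n dS = ∭_V (∇ · F) dV.

Compute the divergence:
    ∇ · F = ∂F_x/∂x + ∂F_y/∂y + ∂F_z/∂z = 6 + 6 + 6 = 18.

V is a rectangular box, so dV = dx dy dz with 0 ≤ x ≤ 2, 0 ≤ y ≤ 1, 0 ≤ z ≤ 1.

Integrate (18) over V as an iterated integral:

    ∭_V (∇·F) dV = ∫_0^{2} ∫_0^{1} ∫_0^{1} (18) dz dy dx.

Inner (z from 0 to 1): 18.
Middle (y from 0 to 1): 18.
Outer (x from 0 to 2): 36.

Therefore ∯_{∂V} F · n dS = 36.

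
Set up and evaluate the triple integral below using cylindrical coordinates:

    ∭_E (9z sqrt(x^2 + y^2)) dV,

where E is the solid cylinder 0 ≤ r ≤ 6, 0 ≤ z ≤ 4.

In cylindrical coordinates, x = r cos(θ), y = r sin(θ), z = z, and dV = r dr dθ dz.

The integrand becomes 9r z, so

    ∭_E (9z sqrt(x^2 + y^2)) dV = ∫_{0}^{2π} ∫_{0}^{6} ∫_{0}^{4} (9r z) · r dz dr dθ.

Inner (z): 72r^2.
Middle (r from 0 to 6): 5184.
Outer (θ): 10368π.

Therefore the triple integral equals 10368π.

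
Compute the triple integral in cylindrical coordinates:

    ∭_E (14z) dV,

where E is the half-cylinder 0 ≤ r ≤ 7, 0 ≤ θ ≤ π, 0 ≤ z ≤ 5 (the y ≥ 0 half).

In cylindrical coordinates, x = r cos(θ), y = r sin(θ), z = z, and dV = r dr dθ dz.

The integrand becomes 14z, so

    ∭_E (14z) dV = ∫_{0}^{π} ∫_{0}^{7} ∫_{0}^{5} (14z) · r dz dr dθ.

Inner (z): 175r.
Middle (r from 0 to 7): 8575/2.
Outer (θ): 8575π/2.

Therefore the triple integral equals 8575π/2.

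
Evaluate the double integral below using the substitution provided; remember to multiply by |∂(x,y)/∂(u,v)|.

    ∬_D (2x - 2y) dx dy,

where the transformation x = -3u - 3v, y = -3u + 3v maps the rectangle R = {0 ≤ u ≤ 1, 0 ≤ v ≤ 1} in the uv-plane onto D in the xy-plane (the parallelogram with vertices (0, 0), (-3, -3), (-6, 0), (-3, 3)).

Compute the Jacobian determinant of (x, y) with respect to (u, v):

    ∂(x,y)/∂(u,v) = | -3  -3 | = (-3)(3) - (-3)(-3) = -18.
                   | -3  3 |

Its absolute value is |J| = 18 (the area scaling factor).

Substituting x = -3u - 3v, y = -3u + 3v into the integrand,

    2x - 2y → -12v,

so the integral becomes

    ∬_R (-12v) · |J| du dv = ∫_0^1 ∫_0^1 (-216v) dv du.

Inner (v): -108.
Outer (u): -108.

Therefore ∬_D (2x - 2y) dx dy = -108.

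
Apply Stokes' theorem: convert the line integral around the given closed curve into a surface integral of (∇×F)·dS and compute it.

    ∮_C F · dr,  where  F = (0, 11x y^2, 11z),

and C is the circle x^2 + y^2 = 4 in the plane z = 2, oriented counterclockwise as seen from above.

Let S be the flat disk x^2 + y^2 ≤ 4 in the plane z = 2, with upward unit normal n̂ = ẑ. By Stokes' theorem,

    ∮_C F · dr = ∬_S (∇ × F) · n̂ dS = ∬_D (curl F)_z dA,

where D is the disk x^2 + y^2 ≤ 4.

Compute the curl of F = (0, 11x y^2, 11z):
    (∇ × F)_x = ∂F_z/∂y - ∂F_y/∂z = 0,
    (∇ × F)_y = ∂F_x/∂z - ∂F_z/∂x = 0,
    (∇ × F)_z = ∂F_y/∂x - ∂F_x/∂y = 11y^2.

On z = 2, (curl F)_z = 11y^2.

Convert to polar (x = r cos θ, y = r sin θ, dA = r dr dθ); the integrand becomes 11r^2sin(θ)^2, so

    ∬_D (curl F)_z dA = ∫_0^{2π} ∫_0^{2} (11r^2sin(θ)^2) · r dr dθ.

Inner (r from 0 to 2): 44sin(θ)^2.
Outer (θ from 0 to 2π): 44π.

Therefore ∮_C F · dr = 44π.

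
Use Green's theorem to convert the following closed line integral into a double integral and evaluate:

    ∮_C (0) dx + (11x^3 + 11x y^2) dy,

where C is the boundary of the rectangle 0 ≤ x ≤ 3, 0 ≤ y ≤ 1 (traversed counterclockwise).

Green's theorem converts the closed line integral into a double integral over the enclosed region D:

    ∮_C P dx + Q dy = ∬_D (∂Q/∂x - ∂P/∂y) dA.

Here P = 0, Q = 11x^3 + 11x y^2, so

    ∂Q/∂x = 33x^2 + 11y^2,    ∂P/∂y = 0,
    ∂Q/∂x - ∂P/∂y = 33x^2 + 11y^2.

D is the region 0 ≤ x ≤ 3, 0 ≤ y ≤ 1. Evaluating the double integral:

    ∬_D (33x^2 + 11y^2) dA = ∫_0^{3} ∫_0^{1} (33x^2 + 11y^2) dy dx.

Inner (y from 0 to 1): 33x^2 + 11/3.
Outer (x from 0 to 3): 308.

Therefore ∮_C P dx + Q dy = 308.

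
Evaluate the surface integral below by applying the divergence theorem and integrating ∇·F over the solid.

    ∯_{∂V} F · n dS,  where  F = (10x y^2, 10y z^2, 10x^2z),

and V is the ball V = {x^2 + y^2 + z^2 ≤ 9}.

By the divergence theorem,

    ∯_{∂V} F · n dS = ∭_V (∇ · F) dV.

Compute the divergence:
    ∇ · F = ∂F_x/∂x + ∂F_y/∂y + ∂F_z/∂z = 10y^2 + 10z^2 + 10x^2 = 10x^2 + 10y^2 + 10z^2.

In spherical coordinates, x = ρ sin(φ) cos(θ), y = ρ sin(φ) sin(θ), z = ρ cos(φ), dV = ρ^2 sin(φ) dρ dφ dθ, with 0 ≤ ρ ≤ 3, 0 ≤ φ ≤ π, 0 ≤ θ ≤ 2π.

The integrand, after substitution and multiplying by the volume element, becomes (10ρ^2) · ρ^2 sin(φ), so

    ∭_V (∇·F) dV = ∫_0^{2π} ∫_0^{π} ∫_0^{3} (10ρ^2) · ρ^2 sin(φ) dρ dφ dθ.

Inner (ρ from 0 to 3): 486sin(φ).
Middle (φ from 0 to π): 972.
Outer (θ from 0 to 2π): 1944π.

Therefore ∯_{∂V} F · n dS = 1944π.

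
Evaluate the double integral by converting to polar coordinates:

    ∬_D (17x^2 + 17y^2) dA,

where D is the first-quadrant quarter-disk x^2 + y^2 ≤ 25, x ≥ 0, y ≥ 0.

The region D is 0 ≤ r ≤ 5, 0 ≤ θ ≤ π/2 in polar coordinates, where x = r cos(θ), y = r sin(θ), and dA = r dr dθ.

Under the substitution, the integrand becomes 17r^2, so

    ∬_D (17x^2 + 17y^2) dA = ∫_{0}^{π/2} ∫_{0}^{5} (17r^2) · r dr dθ.

Inner integral (in r): ∫_{0}^{5} (17r^2) · r dr = 10625/4.

Outer integral (in θ): ∫_{0}^{π/2} (10625/4) dθ = 10625π/8.

Therefore ∬_D (17x^2 + 17y^2) dA = 10625π/8.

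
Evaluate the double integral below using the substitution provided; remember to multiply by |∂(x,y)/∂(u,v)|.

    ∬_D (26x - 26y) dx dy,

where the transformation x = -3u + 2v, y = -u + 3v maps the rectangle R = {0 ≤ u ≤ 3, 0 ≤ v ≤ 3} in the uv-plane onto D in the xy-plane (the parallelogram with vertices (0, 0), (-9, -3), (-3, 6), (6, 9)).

Compute the Jacobian determinant of (x, y) with respect to (u, v):

    ∂(x,y)/∂(u,v) = | -3  2 | = (-3)(3) - (2)(-1) = -7.
                   | -1  3 |

Its absolute value is |J| = 7 (the area scaling factor).

Substituting x = -3u + 2v, y = -u + 3v into the integrand,

    26x - 26y → -52u - 26v,

so the integral becomes

    ∬_R (-52u - 26v) · |J| du dv = ∫_0^3 ∫_0^3 (-364u - 182v) dv du.

Inner (v): -1092u - 819.
Outer (u): -7371.

Therefore ∬_D (26x - 26y) dx dy = -7371.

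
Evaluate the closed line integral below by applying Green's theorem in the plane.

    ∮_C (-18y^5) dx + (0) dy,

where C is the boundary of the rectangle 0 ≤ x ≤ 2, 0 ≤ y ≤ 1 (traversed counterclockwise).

Green's theorem converts the closed line integral into a double integral over the enclosed region D:

    ∮_C P dx + Q dy = ∬_D (∂Q/∂x - ∂P/∂y) dA.

Here P = -18y^5, Q = 0, so

    ∂Q/∂x = 0,    ∂P/∂y = -90y^4,
    ∂Q/∂x - ∂P/∂y = 90y^4.

D is the region 0 ≤ x ≤ 2, 0 ≤ y ≤ 1. Evaluating the double integral:

    ∬_D (90y^4) dA = ∫_0^{2} ∫_0^{1} (90y^4) dy dx.

Inner (y from 0 to 1): 18.
Outer (x from 0 to 2): 36.

Therefore ∮_C P dx + Q dy = 36.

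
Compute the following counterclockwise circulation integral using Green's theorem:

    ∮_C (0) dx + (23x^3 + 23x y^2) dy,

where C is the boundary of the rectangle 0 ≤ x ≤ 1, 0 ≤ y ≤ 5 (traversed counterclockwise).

Green's theorem converts the closed line integral into a double integral over the enclosed region D:

    ∮_C P dx + Q dy = ∬_D (∂Q/∂x - ∂P/∂y) dA.

Here P = 0, Q = 23x^3 + 23x y^2, so

    ∂Q/∂x = 69x^2 + 23y^2,    ∂P/∂y = 0,
    ∂Q/∂x - ∂P/∂y = 69x^2 + 23y^2.

D is the region 0 ≤ x ≤ 1, 0 ≤ y ≤ 5. Evaluating the double integral:

    ∬_D (69x^2 + 23y^2) dA = ∫_0^{1} ∫_0^{5} (69x^2 + 23y^2) dy dx.

Inner (y from 0 to 5): 345x^2 + 2875/3.
Outer (x from 0 to 1): 3220/3.

Therefore ∮_C P dx + Q dy = 3220/3.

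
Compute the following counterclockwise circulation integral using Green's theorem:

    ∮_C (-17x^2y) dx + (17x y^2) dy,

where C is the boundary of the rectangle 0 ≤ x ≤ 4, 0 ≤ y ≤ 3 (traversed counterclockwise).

Green's theorem converts the closed line integral into a double integral over the enclosed region D:

    ∮_C P dx + Q dy = ∬_D (∂Q/∂x - ∂P/∂y) dA.

Here P = -17x^2y, Q = 17x y^2, so

    ∂Q/∂x = 17y^2,    ∂P/∂y = -17x^2,
    ∂Q/∂x - ∂P/∂y = 17x^2 + 17y^2.

D is the region 0 ≤ x ≤ 4, 0 ≤ y ≤ 3. Evaluating the double integral:

    ∬_D (17x^2 + 17y^2) dA = ∫_0^{4} ∫_0^{3} (17x^2 + 17y^2) dy dx.

Inner (y from 0 to 3): 51x^2 + 153.
Outer (x from 0 to 4): 1700.

Therefore ∮_C P dx + Q dy = 1700.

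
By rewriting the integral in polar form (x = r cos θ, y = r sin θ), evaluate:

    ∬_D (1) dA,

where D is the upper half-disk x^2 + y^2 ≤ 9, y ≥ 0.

The region D is 0 ≤ r ≤ 3, 0 ≤ θ ≤ π in polar coordinates, where x = r cos(θ), y = r sin(θ), and dA = r dr dθ.

Under the substitution, the integrand becomes 1, so

    ∬_D (1) dA = ∫_{0}^{π} ∫_{0}^{3} (1) · r dr dθ.

Inner integral (in r): ∫_{0}^{3} (1) · r dr = 9/2.

Outer integral (in θ): ∫_{0}^{π} (9/2) dθ = 9π/2.

Therefore ∬_D (1) dA = 9π/2.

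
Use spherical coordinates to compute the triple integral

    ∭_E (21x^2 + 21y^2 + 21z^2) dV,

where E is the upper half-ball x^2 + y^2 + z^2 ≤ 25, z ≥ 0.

In spherical coordinates, x = ρ sin(φ) cos(θ), y = ρ sin(φ) sin(θ), z = ρ cos(φ), and dV = ρ^2 sin(φ) dρ dφ dθ.

The integrand becomes 21ρ^2, so

    ∭_E (21x^2 + 21y^2 + 21z^2) dV = ∫_{0}^{2π} ∫_{0}^{π/2} ∫_{0}^{5} (21ρ^2) · ρ^2 sin(φ) dρ dφ dθ.

Inner (ρ): 13125sin(φ).
Middle (φ): 13125.
Outer (θ): 26250π.

Therefore the triple integral equals 26250π.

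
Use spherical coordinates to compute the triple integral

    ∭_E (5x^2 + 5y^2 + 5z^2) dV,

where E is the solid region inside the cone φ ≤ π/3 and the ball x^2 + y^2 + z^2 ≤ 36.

In spherical coordinates, x = ρ sin(φ) cos(θ), y = ρ sin(φ) sin(θ), z = ρ cos(φ), and dV = ρ^2 sin(φ) dρ dφ dθ.

The integrand becomes 5ρ^2, so

    ∭_E (5x^2 + 5y^2 + 5z^2) dV = ∫_{0}^{2π} ∫_{0}^{π/3} ∫_{0}^{6} (5ρ^2) · ρ^2 sin(φ) dρ dφ dθ.

Inner (ρ): 7776sin(φ).
Middle (φ): 3888.
Outer (θ): 7776π.

Therefore the triple integral equals 7776π.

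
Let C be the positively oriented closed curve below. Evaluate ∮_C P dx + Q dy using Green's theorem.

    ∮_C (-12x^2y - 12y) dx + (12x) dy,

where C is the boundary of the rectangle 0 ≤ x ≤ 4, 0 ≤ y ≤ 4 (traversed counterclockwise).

Green's theorem converts the closed line integral into a double integral over the enclosed region D:

    ∮_C P dx + Q dy = ∬_D (∂Q/∂x - ∂P/∂y) dA.

Here P = -12x^2y - 12y, Q = 12x, so

    ∂Q/∂x = 12,    ∂P/∂y = -12x^2 - 12,
    ∂Q/∂x - ∂P/∂y = 12x^2 + 24.

D is the region 0 ≤ x ≤ 4, 0 ≤ y ≤ 4. Evaluating the double integral:

    ∬_D (12x^2 + 24) dA = ∫_0^{4} ∫_0^{4} (12x^2 + 24) dy dx.

Inner (y from 0 to 4): 48x^2 + 96.
Outer (x from 0 to 4): 1408.

Therefore ∮_C P dx + Q dy = 1408.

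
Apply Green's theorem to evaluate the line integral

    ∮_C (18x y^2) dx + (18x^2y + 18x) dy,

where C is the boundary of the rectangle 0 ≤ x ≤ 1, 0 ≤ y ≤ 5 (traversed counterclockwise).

Green's theorem converts the closed line integral into a double integral over the enclosed region D:

    ∮_C P dx + Q dy = ∬_D (∂Q/∂x - ∂P/∂y) dA.

Here P = 18x y^2, Q = 18x^2y + 18x, so

    ∂Q/∂x = 36x y + 18,    ∂P/∂y = 36x y,
    ∂Q/∂x - ∂P/∂y = 18.

D is the region 0 ≤ x ≤ 1, 0 ≤ y ≤ 5. Evaluating the double integral:

    ∬_D (18) dA = ∫_0^{1} ∫_0^{5} (18) dy dx.

Inner (y from 0 to 5): 90.
Outer (x from 0 to 1): 90.

Therefore ∮_C P dx + Q dy = 90.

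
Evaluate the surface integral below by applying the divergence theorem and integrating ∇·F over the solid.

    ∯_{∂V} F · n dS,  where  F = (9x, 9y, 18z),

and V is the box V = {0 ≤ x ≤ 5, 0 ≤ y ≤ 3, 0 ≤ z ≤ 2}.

By the divergence theorem,

    ∯_{∂V} F · n dS = ∭_V (∇ · F) dV.

Compute the divergence:
    ∇ · F = ∂F_x/∂x + ∂F_y/∂y + ∂F_z/∂z = 9 + 9 + 18 = 36.

V is a rectangular box, so dV = dx dy dz with 0 ≤ x ≤ 5, 0 ≤ y ≤ 3, 0 ≤ z ≤ 2.

Integrate (36) over V as an iterated integral:

    ∭_V (∇·F) dV = ∫_0^{5} ∫_0^{3} ∫_0^{2} (36) dz dy dx.

Inner (z from 0 to 2): 72.
Middle (y from 0 to 3): 216.
Outer (x from 0 to 5): 1080.

Therefore ∯_{∂V} F · n dS = 1080.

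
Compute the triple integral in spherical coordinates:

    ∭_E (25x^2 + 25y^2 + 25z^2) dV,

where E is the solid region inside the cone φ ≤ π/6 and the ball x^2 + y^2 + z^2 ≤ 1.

In spherical coordinates, x = ρ sin(φ) cos(θ), y = ρ sin(φ) sin(θ), z = ρ cos(φ), and dV = ρ^2 sin(φ) dρ dφ dθ.

The integrand becomes 25ρ^2, so

    ∭_E (25x^2 + 25y^2 + 25z^2) dV = ∫_{0}^{2π} ∫_{0}^{π/6} ∫_{0}^{1} (25ρ^2) · ρ^2 sin(φ) dρ dφ dθ.

Inner (ρ): 5sin(φ).
Middle (φ): 5 - 5sqrt(3)/2.
Outer (θ): 5π (2 - sqrt(3)).

Therefore the triple integral equals 5π (2 - sqrt(3)).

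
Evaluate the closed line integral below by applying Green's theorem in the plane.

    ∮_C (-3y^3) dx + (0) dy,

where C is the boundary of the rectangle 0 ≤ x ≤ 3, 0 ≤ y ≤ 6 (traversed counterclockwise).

Green's theorem converts the closed line integral into a double integral over the enclosed region D:

    ∮_C P dx + Q dy = ∬_D (∂Q/∂x - ∂P/∂y) dA.

Here P = -3y^3, Q = 0, so

    ∂Q/∂x = 0,    ∂P/∂y = -9y^2,
    ∂Q/∂x - ∂P/∂y = 9y^2.

D is the region 0 ≤ x ≤ 3, 0 ≤ y ≤ 6. Evaluating the double integral:

    ∬_D (9y^2) dA = ∫_0^{3} ∫_0^{6} (9y^2) dy dx.

Inner (y from 0 to 6): 648.
Outer (x from 0 to 3): 1944.

Therefore ∮_C P dx + Q dy = 1944.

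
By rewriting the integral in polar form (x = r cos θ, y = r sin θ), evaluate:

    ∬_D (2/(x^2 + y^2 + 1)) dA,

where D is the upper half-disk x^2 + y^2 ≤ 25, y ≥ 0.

The region D is 0 ≤ r ≤ 5, 0 ≤ θ ≤ π in polar coordinates, where x = r cos(θ), y = r sin(θ), and dA = r dr dθ.

Under the substitution, the integrand becomes 2/(r^2 + 1), so

    ∬_D (2/(x^2 + y^2 + 1)) dA = ∫_{0}^{π} ∫_{0}^{5} (2/(r^2 + 1)) · r dr dθ.

Inner integral (in r): ∫_{0}^{5} (2/(r^2 + 1)) · r dr = log(26).

Outer integral (in θ): ∫_{0}^{π} (log(26)) dθ = π log(26).

Therefore ∬_D (2/(x^2 + y^2 + 1)) dA = π log(26).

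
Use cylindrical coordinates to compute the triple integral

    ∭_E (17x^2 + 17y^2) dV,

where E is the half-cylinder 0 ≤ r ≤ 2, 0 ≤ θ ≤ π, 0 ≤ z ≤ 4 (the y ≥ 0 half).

In cylindrical coordinates, x = r cos(θ), y = r sin(θ), z = z, and dV = r dr dθ dz.

The integrand becomes 17r^2, so

    ∭_E (17x^2 + 17y^2) dV = ∫_{0}^{π} ∫_{0}^{2} ∫_{0}^{4} (17r^2) · r dz dr dθ.

Inner (z): 68r^3.
Middle (r from 0 to 2): 272.
Outer (θ): 272π.

Therefore the triple integral equals 272π.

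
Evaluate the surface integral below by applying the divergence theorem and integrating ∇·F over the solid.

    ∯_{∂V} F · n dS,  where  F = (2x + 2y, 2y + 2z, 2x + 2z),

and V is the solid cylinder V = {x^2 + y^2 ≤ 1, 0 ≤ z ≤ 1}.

By the divergence theorem,

    ∯_{∂V} F · n dS = ∭_V (∇ · F) dV.

Compute the divergence:
    ∇ · F = ∂F_x/∂x + ∂F_y/∂y + ∂F_z/∂z = 2 + 2 + 2 = 6.

In cylindrical coordinates, x = r cos(θ), y = r sin(θ), z = z, dV = r dr dθ dz, with 0 ≤ r ≤ 1, 0 ≤ θ ≤ 2π, 0 ≤ z ≤ 1.

The integrand, after substitution and multiplying by the volume element, becomes (6) · r, so

    ∭_V (∇·F) dV = ∫_0^{2π} ∫_0^{1} ∫_0^{1} (6) · r dz dr dθ.

Inner (z from 0 to 1): 6r.
Middle (r from 0 to 1): 3.
Outer (θ from 0 to 2π): 6π.

Therefore ∯_{∂V} F · n dS = 6π.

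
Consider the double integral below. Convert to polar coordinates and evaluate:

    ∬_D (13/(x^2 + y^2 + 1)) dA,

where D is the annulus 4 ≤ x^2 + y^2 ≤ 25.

The region D is 2 ≤ r ≤ 5, 0 ≤ θ ≤ 2π in polar coordinates, where x = r cos(θ), y = r sin(θ), and dA = r dr dθ.

Under the substitution, the integrand becomes 13/(r^2 + 1), so

    ∬_D (13/(x^2 + y^2 + 1)) dA = ∫_{0}^{2π} ∫_{2}^{5} (13/(r^2 + 1)) · r dr dθ.

Inner integral (in r): ∫_{2}^{5} (13/(r^2 + 1)) · r dr = log(308915776sqrt(130)/78125).

Outer integral (in θ): ∫_{0}^{2π} (log(308915776sqrt(130)/78125)) dθ = log((308915776sqrt(130)/78125)^(2π)).

Therefore ∬_D (13/(x^2 + y^2 + 1)) dA = log((308915776sqrt(130)/78125)^(2π)).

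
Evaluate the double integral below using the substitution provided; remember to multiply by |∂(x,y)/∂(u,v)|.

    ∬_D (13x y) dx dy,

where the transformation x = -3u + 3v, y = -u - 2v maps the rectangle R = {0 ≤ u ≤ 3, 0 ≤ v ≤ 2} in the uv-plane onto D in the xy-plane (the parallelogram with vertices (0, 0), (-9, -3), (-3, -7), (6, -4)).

Compute the Jacobian determinant of (x, y) with respect to (u, v):

    ∂(x,y)/∂(u,v) = | -3  3 | = (-3)(-2) - (3)(-1) = 9.
                   | -1  -2 |

Its absolute value is |J| = 9 (the area scaling factor).

Substituting x = -3u + 3v, y = -u - 2v into the integrand,

    13x y → 39u^2 + 39u v - 78v^2,

so the integral becomes

    ∬_R (39u^2 + 39u v - 78v^2) · |J| du dv = ∫_0^3 ∫_0^2 (351u^2 + 351u v - 702v^2) dv du.

Inner (v): 702u^2 + 702u - 1872.
Outer (u): 3861.

Therefore ∬_D (13x y) dx dy = 3861.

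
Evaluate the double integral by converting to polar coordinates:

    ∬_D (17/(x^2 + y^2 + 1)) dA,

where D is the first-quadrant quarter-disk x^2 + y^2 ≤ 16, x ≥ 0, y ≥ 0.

The region D is 0 ≤ r ≤ 4, 0 ≤ θ ≤ π/2 in polar coordinates, where x = r cos(θ), y = r sin(θ), and dA = r dr dθ.

Under the substitution, the integrand becomes 17/(r^2 + 1), so

    ∬_D (17/(x^2 + y^2 + 1)) dA = ∫_{0}^{π/2} ∫_{0}^{4} (17/(r^2 + 1)) · r dr dθ.

Inner integral (in r): ∫_{0}^{4} (17/(r^2 + 1)) · r dr = 17log(17)/2.

Outer integral (in θ): ∫_{0}^{π/2} (17log(17)/2) dθ = 17π log(17)/4.

Therefore ∬_D (17/(x^2 + y^2 + 1)) dA = 17π log(17)/4.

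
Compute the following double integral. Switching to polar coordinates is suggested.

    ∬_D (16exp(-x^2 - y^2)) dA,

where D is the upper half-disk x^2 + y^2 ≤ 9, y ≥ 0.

The region D is 0 ≤ r ≤ 3, 0 ≤ θ ≤ π in polar coordinates, where x = r cos(θ), y = r sin(θ), and dA = r dr dθ.

Under the substitution, the integrand becomes 16exp(-r^2), so

    ∬_D (16exp(-x^2 - y^2)) dA = ∫_{0}^{π} ∫_{0}^{3} (16exp(-r^2)) · r dr dθ.

Inner integral (in r): ∫_{0}^{3} (16exp(-r^2)) · r dr = 8 - 8exp(-9).

Outer integral (in θ): ∫_{0}^{π} (8 - 8exp(-9)) dθ = -8π exp(-9) + 8π.

Therefore ∬_D (16exp(-x^2 - y^2)) dA = -8π exp(-9) + 8π.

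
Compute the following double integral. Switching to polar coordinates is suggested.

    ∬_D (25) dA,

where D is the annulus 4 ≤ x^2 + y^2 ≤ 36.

The region D is 2 ≤ r ≤ 6, 0 ≤ θ ≤ 2π in polar coordinates, where x = r cos(θ), y = r sin(θ), and dA = r dr dθ.

Under the substitution, the integrand becomes 25, so

    ∬_D (25) dA = ∫_{0}^{2π} ∫_{2}^{6} (25) · r dr dθ.

Inner integral (in r): ∫_{2}^{6} (25) · r dr = 400.

Outer integral (in θ): ∫_{0}^{2π} (400) dθ = 800π.

Therefore ∬_D (25) dA = 800π.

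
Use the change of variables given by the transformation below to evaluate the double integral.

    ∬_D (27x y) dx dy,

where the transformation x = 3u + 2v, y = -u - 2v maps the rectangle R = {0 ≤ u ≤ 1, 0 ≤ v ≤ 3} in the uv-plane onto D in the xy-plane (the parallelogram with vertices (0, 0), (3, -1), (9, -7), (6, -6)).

Compute the Jacobian determinant of (x, y) with respect to (u, v):

    ∂(x,y)/∂(u,v) = | 3  2 | = (3)(-2) - (2)(-1) = -4.
                   | -1  -2 |

Its absolute value is |J| = 4 (the area scaling factor).

Substituting x = 3u + 2v, y = -u - 2v into the integrand,

    27x y → -81u^2 - 216u v - 108v^2,

so the integral becomes

    ∬_R (-81u^2 - 216u v - 108v^2) · |J| du dv = ∫_0^1 ∫_0^3 (-324u^2 - 864u v - 432v^2) dv du.

Inner (v): -972u^2 - 3888u - 3888.
Outer (u): -6156.

Therefore ∬_D (27x y) dx dy = -6156.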